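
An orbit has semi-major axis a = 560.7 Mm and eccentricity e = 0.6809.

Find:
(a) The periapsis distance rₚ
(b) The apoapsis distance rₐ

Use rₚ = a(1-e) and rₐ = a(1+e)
a = 560.7 Mm = 5.607 × 10^8 m
e = 0.6809:  1 − e = 0.3191,  1 + e = 1.6809
(a) rₚ = a(1 − e) = 5.607 × 10^8 m × 0.3191 = 1.78919 × 10^8 m ≈ 178.9 Mm
(b) rₐ = a(1 + e) = 5.607 × 10^8 m × 1.6809 = 9.42481 × 10^8 m ≈ 942.5 Mm

Final answer:
(a) rₚ = 178.9 Mm
(b) rₐ = 942.5 Mm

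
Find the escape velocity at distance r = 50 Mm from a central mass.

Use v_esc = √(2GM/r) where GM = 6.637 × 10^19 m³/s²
r = 50 Mm = 5 × 10^7 m
GM = 6.637 × 10^19 m³/s²
2GM/r = 2 × (6.637 × 10^19) / (5 × 10^7) = 2.6548 × 10^12 m²/s²
v_esc = √(2GM/r) = 1.62936 × 10^6 m/s ≈ 1629 km/s

Final answer: 1629 km/s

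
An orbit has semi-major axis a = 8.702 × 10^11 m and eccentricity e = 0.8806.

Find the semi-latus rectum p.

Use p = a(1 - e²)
a = 8.702 × 10^11 m
e = 0.8806,  e² = 0.775456,  1 − e² = 0.224544
p = a(1 − e²) = 8.702 × 10^11 m × 0.224544 = 1.95398 × 10^11 m ≈ 1.954 × 10^11 m

Final answer: p = 1.954 × 10^11 m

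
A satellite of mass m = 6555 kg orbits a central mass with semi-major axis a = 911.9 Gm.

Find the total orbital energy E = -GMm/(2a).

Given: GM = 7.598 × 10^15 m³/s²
a = 911.9 Gm = 9.119 × 10^11 m
GM = 7.598 × 10^15 m³/s²
2a = 1.8238 × 10^12 m
GMm = 7.598 × 10^15 × 6555 = 4.98049 × 10^19 m³·kg/s²
E = −GMm/(2a) = -2.73083 × 10^7 J ≈ -27.31 MJ

Final answer: -27.31 MJ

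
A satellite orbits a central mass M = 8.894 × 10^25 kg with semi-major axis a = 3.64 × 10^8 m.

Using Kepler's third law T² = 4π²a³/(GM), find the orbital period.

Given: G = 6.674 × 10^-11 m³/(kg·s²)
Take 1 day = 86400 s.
M = 8.894 × 10^25 kg
GM = G × M = 6.674 × 10^-11 × 8.894 × 10^25 = 5.93586 × 10^15 m³/s²
a = 3.64 × 10^8 m
a³ = 4.82285 × 10^25 m³
T = 2π √(a³/GM) = 2π √((4.82285 × 10^25) / (5.93586 × 10^15)) = 2π × 90138.5 s
T = 566357 s ≈ 6.555 days

Final answer: 6.555 days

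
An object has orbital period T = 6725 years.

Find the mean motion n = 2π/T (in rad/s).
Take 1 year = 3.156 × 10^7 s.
T = 6725 years = 2.12241 × 10^11 s
n = 2π / (2.12241 × 10^11 s) = 2.9604 × 10^-11 rad/s ≈ 2.96 × 10^-11 rad/s

Final answer: n = 2.96 × 10^-11 rad/s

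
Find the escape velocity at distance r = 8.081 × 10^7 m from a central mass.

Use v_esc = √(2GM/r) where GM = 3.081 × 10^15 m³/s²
r = 8.081 × 10^7 m
GM = 3.081 × 10^15 m³/s²
2GM/r = 2 × (3.081 × 10^15) / (8.081 × 10^7) = 7.62529 × 10^7 m²/s²
v_esc = √(2GM/r) = 8732.29 m/s ≈ 8.732 km/s

Final answer: 8.732 km/s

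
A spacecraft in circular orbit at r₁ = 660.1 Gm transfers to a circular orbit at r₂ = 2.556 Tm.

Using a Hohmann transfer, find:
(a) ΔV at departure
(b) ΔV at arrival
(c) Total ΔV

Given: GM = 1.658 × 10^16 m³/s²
r₁ = 660.1 Gm = 6.601 × 10^11 m
r₂ = 2.556 Tm = 2.556 × 10^12 m
GM = 1.658 × 10^16 m³/s²
Transfer ellipse: a_t = (r₁ + r₂)/2 = 1.60805 × 10^12 m
Circular speed at r₁: v₁ = √(GM/r₁) = 158.485 m/s
Transfer speed at r₁ (periapsis): v₁ₜ = √(GM(2/r₁ − 1/a_t)) = 199.81 m/s
(a) ΔV₁ = v₁ₜ − v₁ = 41.3257 m/s ≈ 41.33 m/s
Circular speed at r₂: v₂ = √(GM/r₂) = 80.54 m/s
Transfer speed at r₂ (apoapsis): v₂ₜ = √(GM(2/r₂ − 1/a_t)) = 51.602 m/s
(b) ΔV₂ = v₂ − v₂ₜ = 28.938 m/s ≈ 28.94 m/s
(c) ΔV_total = ΔV₁ + ΔV₂ = 70.2637 m/s ≈ 70.26 m/s

Final answer:
(a) ΔV₁ = 41.33 m/s
(b) ΔV₂ = 28.94 m/s
(c) ΔV_total = 70.26 m/s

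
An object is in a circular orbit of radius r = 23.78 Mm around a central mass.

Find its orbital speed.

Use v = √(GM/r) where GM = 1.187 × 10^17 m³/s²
r = 23.78 Mm = 2.378 × 10^7 m
GM = 1.187 × 10^17 m³/s²
GM/r = (1.187 × 10^17) / (2.378 × 10^7) = 4.99159 × 10^9 m²/s²
v = √(GM/r) = 70651.2 m/s ≈ 70.65 km/s

Final answer: 70.65 km/s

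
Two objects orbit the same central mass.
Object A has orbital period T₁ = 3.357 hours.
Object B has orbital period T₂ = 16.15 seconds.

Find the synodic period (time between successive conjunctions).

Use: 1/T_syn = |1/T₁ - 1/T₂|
T₁ = 3.357 hours = 12085.2 s
T₂ = 16.15 seconds
1/T₁ = 8.27458 × 10^-5 s⁻¹
1/T₂ = 0.0619195 s⁻¹
|1/T₁ − 1/T₂| = 0.0618368 s⁻¹
T_syn = 1 / |1/T₁ − 1/T₂| = 16.1716 s ≈ 16.17 seconds

Final answer: T_syn = 16.17 seconds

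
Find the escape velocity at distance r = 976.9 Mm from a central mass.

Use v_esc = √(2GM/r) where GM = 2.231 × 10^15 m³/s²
r = 976.9 Mm = 9.769 × 10^8 m
GM = 2.231 × 10^15 m³/s²
2GM/r = 2 × (2.231 × 10^15) / (9.769 × 10^8) = 4.56751 × 10^6 m²/s²
v_esc = √(2GM/r) = 2137.17 m/s ≈ 2.137 km/s

Final answer: 2.137 km/s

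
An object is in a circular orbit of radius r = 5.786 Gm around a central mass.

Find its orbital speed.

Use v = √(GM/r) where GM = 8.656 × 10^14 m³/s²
r = 5.786 Gm = 5.786 × 10^9 m
GM = 8.656 × 10^14 m³/s²
GM/r = (8.656 × 10^14) / (5.786 × 10^9) = 149602 m²/s²
v = √(GM/r) = 386.785 m/s ≈ 386.8 m/s

Final answer: 386.8 m/s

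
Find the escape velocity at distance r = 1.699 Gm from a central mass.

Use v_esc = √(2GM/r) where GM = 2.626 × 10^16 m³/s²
r = 1.699 Gm = 1.699 × 10^9 m
GM = 2.626 × 10^16 m³/s²
2GM/r = 2 × (2.626 × 10^16) / (1.699 × 10^9) = 3.09123 × 10^7 m²/s²
v_esc = √(2GM/r) = 5559.88 m/s ≈ 5.56 km/s

Final answer: 5.56 km/s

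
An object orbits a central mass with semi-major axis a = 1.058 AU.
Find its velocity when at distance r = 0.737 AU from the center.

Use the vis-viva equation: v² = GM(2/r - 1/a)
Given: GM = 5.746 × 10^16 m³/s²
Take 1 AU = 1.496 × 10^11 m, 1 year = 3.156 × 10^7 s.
a = 1.058 AU = 1.58277 × 10^11 m
r = 0.737 AU = 1.10255 × 10^11 m
GM = 5.746 × 10^16 m³/s²
2/r − 1/a = 1.81397 × 10^-11 − 6.31805 × 10^-12 = 1.18217 × 10^-11 m⁻¹
v² = GM (2/r − 1/a) = 679274 m²/s²
v = 824.181 m/s ≈ 0.1739 AU/year

Final answer: 0.1739 AU/year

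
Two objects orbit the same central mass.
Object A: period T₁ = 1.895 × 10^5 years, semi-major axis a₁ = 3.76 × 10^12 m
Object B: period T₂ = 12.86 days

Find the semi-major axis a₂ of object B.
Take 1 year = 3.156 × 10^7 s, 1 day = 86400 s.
T₁ = 1.895 × 10^5 years = 5.98062 × 10^12 s
T₂ = 12.86 days = 1.1111 × 10^6 s
a₁ = 3.76 × 10^12 m
Kepler's third law: (T₂/T₁)² = (a₂/a₁)³  ⇒  a₂ = a₁ (T₂/T₁)^(2/3)
T₂/T₁ = 1.85784 × 10^-7
(T₂/T₁)^(2/3) = 3.25591 × 10^-5
a₂ = 3.76 × 10^12 m × 3.25591 × 10^-5 = 1.22422 × 10^8 m ≈ 1.224 × 10^8 m

Final answer: a₂ = 1.224 × 10^8 m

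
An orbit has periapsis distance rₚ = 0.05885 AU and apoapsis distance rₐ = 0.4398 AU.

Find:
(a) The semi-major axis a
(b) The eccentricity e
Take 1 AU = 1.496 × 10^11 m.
rₚ = 0.05885 AU = 8.80396 × 10^9 m
rₐ = 0.4398 AU = 6.57941 × 10^10 m
(a) a = (rₚ + rₐ)/2 = 3.7299 × 10^10 m ≈ 0.2493 AU
(b) e = (rₐ − rₚ)/(rₐ + rₚ) = (5.69901 × 10^10) / (7.4598 × 10^10) = 0.763963

Final answer:
(a) a = 0.2493 AU
(b) e = 0.764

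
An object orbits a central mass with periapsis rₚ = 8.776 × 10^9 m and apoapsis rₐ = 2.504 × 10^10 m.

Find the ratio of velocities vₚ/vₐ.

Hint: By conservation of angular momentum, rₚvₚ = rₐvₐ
rₚ = 8.776 × 10^9 m
rₐ = 2.504 × 10^10 m
rₚvₚ = rₐvₐ  ⇒  vₚ/vₐ = rₐ/rₚ
vₚ/vₐ = (2.504 × 10^10) / (8.776 × 10^9) = 2.85324

Final answer: vₚ/vₐ = 2.853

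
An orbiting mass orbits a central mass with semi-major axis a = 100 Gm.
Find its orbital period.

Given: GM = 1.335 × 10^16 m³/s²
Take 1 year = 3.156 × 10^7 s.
a = 100 Gm = 1 × 10^11 m
GM = 1.335 × 10^16 m³/s²
a³ = 1 × 10^33 m³
T = 2π √(a³/GM) = 2π √((1 × 10^33) / (1.335 × 10^16)) = 2π × 2.7369 × 10^8 s
T = 1.71965 × 10^9 s ≈ 54.49 years

Final answer: 54.49 years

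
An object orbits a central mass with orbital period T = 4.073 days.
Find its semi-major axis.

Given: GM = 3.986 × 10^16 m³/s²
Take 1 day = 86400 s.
T = 4.073 days = 351907 s
GM = 3.986 × 10^16 m³/s²
Kepler's third law: a³ = GM T² / (4π²)
T² = 1.23839 × 10^11 s²
a³ = (3.986 × 10^16) × (1.23839 × 10^11) / (4π²) = 1.25036 × 10^26 m³
a = (a³)^(1/3) = 5.00048 × 10^8 m ≈ 500 Mm

Final answer: 500 Mm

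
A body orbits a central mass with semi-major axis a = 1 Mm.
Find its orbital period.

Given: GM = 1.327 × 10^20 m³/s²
a = 1 Mm = 1 × 10^6 m
GM = 1.327 × 10^20 m³/s²
a³ = 1 × 10^18 m³
T = 2π √(a³/GM) = 2π √((1 × 10^18) / (1.327 × 10^20)) = 2π × 0.086809 s
T = 0.545437 s ≈ 0.5454 seconds

Final answer: 0.5454 seconds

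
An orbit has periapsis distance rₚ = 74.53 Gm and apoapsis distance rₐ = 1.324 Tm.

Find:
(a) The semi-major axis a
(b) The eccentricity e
rₚ = 74.53 Gm = 7.453 × 10^10 m
rₐ = 1.324 Tm = 1.324 × 10^12 m
(a) a = (rₚ + rₐ)/2 = 6.99265 × 10^11 m ≈ 699.3 Gm
(b) e = (rₐ − rₚ)/(rₐ + rₚ) = (1.24947 × 10^12) / (1.39853 × 10^12) = 0.893417

Final answer:
(a) a = 699.3 Gm
(b) e = 0.8934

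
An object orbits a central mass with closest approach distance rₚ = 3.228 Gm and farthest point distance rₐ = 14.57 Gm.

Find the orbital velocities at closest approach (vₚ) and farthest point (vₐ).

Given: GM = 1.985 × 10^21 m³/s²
rₚ = 3.228 Gm = 3.228 × 10^9 m
rₐ = 14.57 Gm = 1.457 × 10^10 m
GM = 1.985 × 10^21 m³/s²
a = (rₚ + rₐ)/2 = 8.899 × 10^9 m
Vis-viva: v² = GM (2/r − 1/a)
vₚ² = 1.985 × 10^21 × (6.19579 × 10^-10 − 1.12372 × 10^-10) = 1.0068 × 10^12 m²/s²
vₚ = 1.0034 × 10^6 m/s ≈ 1003 km/s
vₐ² = 1.985 × 10^21 × (1.37268 × 10^-10 − 1.12372 × 10^-10) = 4.94189 × 10^10 m²/s²
vₐ = 222304 m/s ≈ 222.3 km/s

Final answer: vₚ = 1003 km/s, vₐ = 222.3 km/s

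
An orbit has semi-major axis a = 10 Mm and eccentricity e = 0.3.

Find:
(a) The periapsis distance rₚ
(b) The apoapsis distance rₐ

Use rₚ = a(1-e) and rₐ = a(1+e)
a = 10 Mm = 1 × 10^7 m
e = 0.3:  1 − e = 0.7,  1 + e = 1.3
(a) rₚ = a(1 − e) = 1 × 10^7 m × 0.7 = 7 × 10^6 m ≈ 7 Mm
(b) rₐ = a(1 + e) = 1 × 10^7 m × 1.3 = 1.3 × 10^7 m ≈ 13 Mm

Final answer:
(a) rₚ = 7 Mm
(b) rₐ = 13 Mm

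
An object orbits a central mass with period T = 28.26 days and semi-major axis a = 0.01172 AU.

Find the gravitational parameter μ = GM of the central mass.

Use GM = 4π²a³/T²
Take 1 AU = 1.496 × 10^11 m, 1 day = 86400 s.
T = 28.26 days = 2.44166 × 10^6 s
a = 0.01172 AU = 1.75331 × 10^9 m
a³ = 5.38986 × 10^27 m³
T² = 5.96172 × 10^12 s²
GM = 4π² × (5.38986 × 10^27) / (5.96172 × 10^12) = 3.56916 × 10^16 m³/s²
GM ≈ 3.569 × 10^16 m³/s²

Final answer: GM = 3.569 × 10^16 m³/s²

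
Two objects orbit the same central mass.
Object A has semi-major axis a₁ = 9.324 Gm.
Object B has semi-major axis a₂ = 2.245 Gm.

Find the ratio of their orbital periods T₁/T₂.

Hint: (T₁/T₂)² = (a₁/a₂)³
a₁ = 9.324 Gm = 9.324 × 10^9 m
a₂ = 2.245 Gm = 2.245 × 10^9 m
a₁/a₂ = 4.15323
T₁/T₂ = (a₁/a₂)^(3/2) = (4.15323)^1.5 = 8.46406

Final answer: T₁/T₂ = 8.464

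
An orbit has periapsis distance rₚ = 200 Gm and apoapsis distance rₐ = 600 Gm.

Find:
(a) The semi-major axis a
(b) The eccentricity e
rₚ = 200 Gm = 2 × 10^11 m
rₐ = 600 Gm = 6 × 10^11 m
(a) a = (rₚ + rₐ)/2 = 4 × 10^11 m ≈ 400 Gm
(b) e = (rₐ − rₚ)/(rₐ + rₚ) = (4 × 10^11) / (8 × 10^11) = 0.5

Final answer:
(a) a = 400 Gm
(b) e = 0.5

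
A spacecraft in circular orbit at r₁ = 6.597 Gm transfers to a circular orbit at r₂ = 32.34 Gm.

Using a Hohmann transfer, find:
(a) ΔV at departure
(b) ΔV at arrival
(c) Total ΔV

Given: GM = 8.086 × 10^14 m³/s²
r₁ = 6.597 Gm = 6.597 × 10^9 m
r₂ = 32.34 Gm = 3.234 × 10^10 m
GM = 8.086 × 10^14 m³/s²
Transfer ellipse: a_t = (r₁ + r₂)/2 = 1.94685 × 10^10 m
Circular speed at r₁: v₁ = √(GM/r₁) = 350.101 m/s
Transfer speed at r₁ (periapsis): v₁ₜ = √(GM(2/r₁ − 1/a_t)) = 451.229 m/s
(a) ΔV₁ = v₁ₜ − v₁ = 101.128 m/s ≈ 101.1 m/s
Circular speed at r₂: v₂ = √(GM/r₂) = 158.124 m/s
Transfer speed at r₂ (apoapsis): v₂ₜ = √(GM(2/r₂ − 1/a_t)) = 92.0458 m/s
(b) ΔV₂ = v₂ − v₂ₜ = 66.0779 m/s ≈ 66.08 m/s
(c) ΔV_total = ΔV₁ + ΔV₂ = 167.206 m/s ≈ 167.2 m/s

Final answer:
(a) ΔV₁ = 101.1 m/s
(b) ΔV₂ = 66.08 m/s
(c) ΔV_total = 167.2 m/s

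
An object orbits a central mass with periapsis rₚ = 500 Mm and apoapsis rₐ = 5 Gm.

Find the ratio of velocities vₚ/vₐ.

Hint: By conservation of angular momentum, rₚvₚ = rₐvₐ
rₚ = 500 Mm = 5 × 10^8 m
rₐ = 5 Gm = 5 × 10^9 m
rₚvₚ = rₐvₐ  ⇒  vₚ/vₐ = rₐ/rₚ
vₚ/vₐ = (5 × 10^9) / (5 × 10^8) = 10

Final answer: vₚ/vₐ = 10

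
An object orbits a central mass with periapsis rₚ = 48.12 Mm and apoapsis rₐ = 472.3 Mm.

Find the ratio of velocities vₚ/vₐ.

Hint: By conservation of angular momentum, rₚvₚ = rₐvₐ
rₚ = 48.12 Mm = 4.812 × 10^7 m
rₐ = 472.3 Mm = 4.723 × 10^8 m
rₚvₚ = rₐvₐ  ⇒  vₚ/vₐ = rₐ/rₚ
vₚ/vₐ = (4.723 × 10^8) / (4.812 × 10^7) = 9.81505

Final answer: vₚ/vₐ = 9.815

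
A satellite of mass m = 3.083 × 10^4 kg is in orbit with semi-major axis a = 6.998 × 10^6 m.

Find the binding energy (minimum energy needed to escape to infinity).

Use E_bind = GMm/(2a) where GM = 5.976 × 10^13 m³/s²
a = 6.998 × 10^6 m
GM = 5.976 × 10^13 m³/s²
m = 3.083 × 10^4 kg
GMm = 5.976 × 10^13 × 30830 = 1.8424 × 10^18 m³·kg/s²
2a = 1.3996 × 10^7 m
E_bind = GMm/(2a) = 1.31638 × 10^11 J ≈ 131.6 GJ

Final answer: 131.6 GJ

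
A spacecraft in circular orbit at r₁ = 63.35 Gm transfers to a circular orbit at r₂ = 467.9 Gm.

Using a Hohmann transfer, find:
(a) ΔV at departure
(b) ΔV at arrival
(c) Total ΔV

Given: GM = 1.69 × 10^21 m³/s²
r₁ = 63.35 Gm = 6.335 × 10^10 m
r₂ = 467.9 Gm = 4.679 × 10^11 m
GM = 1.69 × 10^21 m³/s²
Transfer ellipse: a_t = (r₁ + r₂)/2 = 2.65625 × 10^11 m
Circular speed at r₁: v₁ = √(GM/r₁) = 163332 m/s
Transfer speed at r₁ (periapsis): v₁ₜ = √(GM(2/r₁ − 1/a_t)) = 216776 m/s
(a) ΔV₁ = v₁ₜ − v₁ = 53444.9 m/s ≈ 53.44 km/s
Circular speed at r₂: v₂ = √(GM/r₂) = 60098.9 m/s
Transfer speed at r₂ (apoapsis): v₂ₜ = √(GM(2/r₂ − 1/a_t)) = 29349.8 m/s
(b) ΔV₂ = v₂ − v₂ₜ = 30749.1 m/s ≈ 30.75 km/s
(c) ΔV_total = ΔV₁ + ΔV₂ = 84194 m/s ≈ 84.19 km/s

Final answer:
(a) ΔV₁ = 53.44 km/s
(b) ΔV₂ = 30.75 km/s
(c) ΔV_total = 84.19 km/s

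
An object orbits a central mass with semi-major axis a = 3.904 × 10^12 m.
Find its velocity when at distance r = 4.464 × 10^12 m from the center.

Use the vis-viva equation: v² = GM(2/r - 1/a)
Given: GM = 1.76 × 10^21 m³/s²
a = 3.904 × 10^12 m
r = 4.464 × 10^12 m
GM = 1.76 × 10^21 m³/s²
2/r − 1/a = 4.48029 × 10^-13 − 2.56148 × 10^-13 = 1.91881 × 10^-13 m⁻¹
v² = GM (2/r − 1/a) = 3.37711 × 10^8 m²/s²
v = 18376.9 m/s ≈ 18.38 km/s

Final answer: 18.38 km/s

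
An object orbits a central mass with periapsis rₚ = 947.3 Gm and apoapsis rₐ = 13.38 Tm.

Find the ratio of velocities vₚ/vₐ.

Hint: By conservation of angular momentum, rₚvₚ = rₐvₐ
rₚ = 947.3 Gm = 9.473 × 10^11 m
rₐ = 13.38 Tm = 1.338 × 10^13 m
rₚvₚ = rₐvₐ  ⇒  vₚ/vₐ = rₐ/rₚ
vₚ/vₐ = (1.338 × 10^13) / (9.473 × 10^11) = 14.1244

Final answer: vₚ/vₐ = 14.12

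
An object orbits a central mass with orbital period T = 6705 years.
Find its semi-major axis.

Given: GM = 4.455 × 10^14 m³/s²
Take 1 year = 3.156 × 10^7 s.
T = 6705 years = 2.1161 × 10^11 s
GM = 4.455 × 10^14 m³/s²
Kepler's third law: a³ = GM T² / (4π²)
T² = 4.47787 × 10^22 s²
a³ = (4.455 × 10^14) × (4.47787 × 10^22) / (4π²) = 5.05312 × 10^35 m³
a = (a³)^(1/3) = 7.96501 × 10^11 m ≈ 796.5 Gm

Final answer: 796.5 Gm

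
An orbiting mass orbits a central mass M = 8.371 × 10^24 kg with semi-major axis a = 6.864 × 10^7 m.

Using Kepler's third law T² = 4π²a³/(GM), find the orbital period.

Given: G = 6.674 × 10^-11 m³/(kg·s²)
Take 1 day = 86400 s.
M = 8.371 × 10^24 kg
GM = G × M = 6.674 × 10^-11 × 8.371 × 10^24 = 5.58681 × 10^14 m³/s²
a = 6.864 × 10^7 m
a³ = 3.23394 × 10^23 m³
T = 2π √(a³/GM) = 2π √((3.23394 × 10^23) / (5.58681 × 10^14)) = 2π × 24059.4 s
T = 151169 s ≈ 1.75 days

Final answer: 1.75 days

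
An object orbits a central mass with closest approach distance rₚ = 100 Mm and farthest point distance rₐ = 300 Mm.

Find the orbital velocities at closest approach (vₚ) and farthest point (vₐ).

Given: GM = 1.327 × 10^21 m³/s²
rₚ = 100 Mm = 1 × 10^8 m
rₐ = 300 Mm = 3 × 10^8 m
GM = 1.327 × 10^21 m³/s²
a = (rₚ + rₐ)/2 = 2 × 10^8 m
Vis-viva: v² = GM (2/r − 1/a)
vₚ² = 1.327 × 10^21 × (2 × 10^-8 − 5 × 10^-9) = 1.9905 × 10^13 m²/s²
vₚ = 4.4615 × 10^6 m/s ≈ 4462 km/s
vₐ² = 1.327 × 10^21 × (6.66667 × 10^-9 − 5 × 10^-9) = 2.21167 × 10^12 m²/s²
vₐ = 1.48717 × 10^6 m/s ≈ 1487 km/s

Final answer: vₚ = 4462 km/s, vₐ = 1487 km/s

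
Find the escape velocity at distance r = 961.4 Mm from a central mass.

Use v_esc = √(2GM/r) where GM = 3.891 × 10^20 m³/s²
r = 961.4 Mm = 9.614 × 10^8 m
GM = 3.891 × 10^20 m³/s²
2GM/r = 2 × (3.891 × 10^20) / (9.614 × 10^8) = 8.09445 × 10^11 m²/s²
v_esc = √(2GM/r) = 899691 m/s ≈ 899.7 km/s

Final answer: 899.7 km/s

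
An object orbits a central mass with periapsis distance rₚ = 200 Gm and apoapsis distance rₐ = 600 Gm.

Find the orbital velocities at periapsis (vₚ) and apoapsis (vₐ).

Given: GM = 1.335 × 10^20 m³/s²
rₚ = 200 Gm = 2 × 10^11 m
rₐ = 600 Gm = 6 × 10^11 m
GM = 1.335 × 10^20 m³/s²
a = (rₚ + rₐ)/2 = 4 × 10^11 m
Vis-viva: v² = GM (2/r − 1/a)
vₚ² = 1.335 × 10^20 × (1 × 10^-11 − 2.5 × 10^-12) = 1.00125 × 10^9 m²/s²
vₚ = 31642.5 m/s ≈ 31.64 km/s
vₐ² = 1.335 × 10^20 × (3.33333 × 10^-12 − 2.5 × 10^-12) = 1.1125 × 10^8 m²/s²
vₐ = 10547.5 m/s ≈ 10.55 km/s

Final answer: vₚ = 31.64 km/s, vₐ = 10.55 km/s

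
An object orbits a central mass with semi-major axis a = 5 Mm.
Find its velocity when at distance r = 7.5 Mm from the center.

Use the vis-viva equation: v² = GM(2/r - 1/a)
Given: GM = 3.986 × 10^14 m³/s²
a = 5 Mm = 5 × 10^6 m
r = 7.5 Mm = 7.5 × 10^6 m
GM = 3.986 × 10^14 m³/s²
2/r − 1/a = 2.66667 × 10^-7 − 2 × 10^-7 = 6.66667 × 10^-8 m⁻¹
v² = GM (2/r − 1/a) = 2.65733 × 10^7 m²/s²
v = 5154.93 m/s ≈ 5.155 km/s

Final answer: 5.155 km/s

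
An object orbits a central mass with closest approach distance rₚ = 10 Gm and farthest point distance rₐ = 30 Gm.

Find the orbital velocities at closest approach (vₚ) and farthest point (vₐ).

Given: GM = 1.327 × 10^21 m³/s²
rₚ = 10 Gm = 1 × 10^10 m
rₐ = 30 Gm = 3 × 10^10 m
GM = 1.327 × 10^21 m³/s²
a = (rₚ + rₐ)/2 = 2 × 10^10 m
Vis-viva: v² = GM (2/r − 1/a)
vₚ² = 1.327 × 10^21 × (2 × 10^-10 − 5 × 10^-11) = 1.9905 × 10^11 m²/s²
vₚ = 446150 m/s ≈ 446.2 km/s
vₐ² = 1.327 × 10^21 × (6.66667 × 10^-11 − 5 × 10^-11) = 2.21167 × 10^10 m²/s²
vₐ = 148717 m/s ≈ 148.7 km/s

Final answer: vₚ = 446.2 km/s, vₐ = 148.7 km/s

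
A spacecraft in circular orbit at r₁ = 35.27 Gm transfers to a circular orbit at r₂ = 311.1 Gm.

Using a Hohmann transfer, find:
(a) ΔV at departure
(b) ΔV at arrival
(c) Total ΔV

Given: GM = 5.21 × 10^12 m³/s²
r₁ = 35.27 Gm = 3.527 × 10^10 m
r₂ = 311.1 Gm = 3.111 × 10^11 m
GM = 5.21 × 10^12 m³/s²
Transfer ellipse: a_t = (r₁ + r₂)/2 = 1.73185 × 10^11 m
Circular speed at r₁: v₁ = √(GM/r₁) = 12.1539 m/s
Transfer speed at r₁ (periapsis): v₁ₜ = √(GM(2/r₁ − 1/a_t)) = 16.2896 m/s
(a) ΔV₁ = v₁ₜ − v₁ = 4.13571 m/s ≈ 4.136 m/s
Circular speed at r₂: v₂ = √(GM/r₂) = 4.09231 m/s
Transfer speed at r₂ (apoapsis): v₂ₜ = √(GM(2/r₂ − 1/a_t)) = 1.84679 m/s
(b) ΔV₂ = v₂ − v₂ₜ = 2.24553 m/s ≈ 2.246 m/s
(c) ΔV_total = ΔV₁ + ΔV₂ = 6.38124 m/s ≈ 6.381 m/s

Final answer:
(a) ΔV₁ = 4.136 m/s
(b) ΔV₂ = 2.246 m/s
(c) ΔV_total = 6.381 m/s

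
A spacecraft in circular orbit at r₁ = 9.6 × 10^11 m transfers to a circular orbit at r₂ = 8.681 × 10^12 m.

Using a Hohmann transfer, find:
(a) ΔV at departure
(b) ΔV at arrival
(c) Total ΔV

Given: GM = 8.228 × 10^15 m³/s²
r₁ = 9.6 × 10^11 m
r₂ = 8.681 × 10^12 m
GM = 8.228 × 10^15 m³/s²
Transfer ellipse: a_t = (r₁ + r₂)/2 = 4.8205 × 10^12 m
Circular speed at r₁: v₁ = √(GM/r₁) = 92.5788 m/s
Transfer speed at r₁ (periapsis): v₁ₜ = √(GM(2/r₁ − 1/a_t)) = 124.237 m/s
(a) ΔV₁ = v₁ₜ − v₁ = 31.658 m/s ≈ 31.66 m/s
Circular speed at r₂: v₂ = √(GM/r₂) = 30.7866 m/s
Transfer speed at r₂ (apoapsis): v₂ₜ = √(GM(2/r₂ − 1/a_t)) = 13.7389 m/s
(b) ΔV₂ = v₂ − v₂ₜ = 17.0477 m/s ≈ 17.05 m/s
(c) ΔV_total = ΔV₁ + ΔV₂ = 48.7058 m/s ≈ 48.71 m/s

Final answer:
(a) ΔV₁ = 31.66 m/s
(b) ΔV₂ = 17.05 m/s
(c) ΔV_total = 48.71 m/s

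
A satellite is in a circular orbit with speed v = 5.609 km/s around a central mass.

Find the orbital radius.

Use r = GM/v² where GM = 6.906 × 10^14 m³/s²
v = 5.609 km/s = 5609 m/s
GM = 6.906 × 10^14 m³/s²
v² = 3.14609 × 10^7 m²/s²
r = GM/v² = (6.906 × 10^14) / (3.14609 × 10^7) = 2.19511 × 10^7 m ≈ 2.195 × 10^7 m

Final answer: 2.195 × 10^7 m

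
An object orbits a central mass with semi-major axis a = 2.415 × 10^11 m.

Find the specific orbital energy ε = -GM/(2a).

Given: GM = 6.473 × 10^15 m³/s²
a = 2.415 × 10^11 m
GM = 6.473 × 10^15 m³/s²
2a = 4.83 × 10^11 m
ε = −GM/(2a) = -13401.7 J/kg ≈ -13.4 kJ/kg

Final answer: -13.4 kJ/kg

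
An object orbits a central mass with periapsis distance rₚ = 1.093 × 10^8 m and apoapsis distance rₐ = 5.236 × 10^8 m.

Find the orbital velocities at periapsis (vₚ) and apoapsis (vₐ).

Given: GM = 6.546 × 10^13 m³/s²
rₚ = 1.093 × 10^8 m
rₐ = 5.236 × 10^8 m
GM = 6.546 × 10^13 m³/s²
a = (rₚ + rₐ)/2 = 3.1645 × 10^8 m
Vis-viva: v² = GM (2/r − 1/a)
vₚ² = 6.546 × 10^13 × (1.82983 × 10^-8 − 3.16006 × 10^-9) = 990947 m²/s²
vₚ = 995.463 m/s ≈ 995.5 m/s
vₐ² = 6.546 × 10^13 × (3.81971 × 10^-9 − 3.16006 × 10^-9) = 43180.9 m²/s²
vₐ = 207.8 m/s ≈ 207.8 m/s

Final answer: vₚ = 995.5 m/s, vₐ = 207.8 m/s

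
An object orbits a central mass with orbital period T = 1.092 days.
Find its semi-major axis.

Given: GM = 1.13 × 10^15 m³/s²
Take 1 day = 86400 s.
T = 1.092 days = 94348.8 s
GM = 1.13 × 10^15 m³/s²
Kepler's third law: a³ = GM T² / (4π²)
T² = 8.9017 × 10^9 s²
a³ = (1.13 × 10^15) × (8.9017 × 10^9) / (4π²) = 2.54795 × 10^23 m³
a = (a³)^(1/3) = 6.33963 × 10^7 m ≈ 63.4 Mm

Final answer: 63.4 Mm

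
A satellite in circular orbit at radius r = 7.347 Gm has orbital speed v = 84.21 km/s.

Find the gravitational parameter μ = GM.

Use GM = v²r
r = 7.347 Gm = 7.347 × 10^9 m
v = 84.21 km/s = 84210 m/s
v² = 7.09132 × 10^9 m²/s²
GM = v²r = 7.09132 × 10^9 × 7.347 × 10^9 = 5.21 × 10^19 m³/s²
GM ≈ 5.21 × 10^19 m³/s²

Final answer: GM = 5.21 × 10^19 m³/s²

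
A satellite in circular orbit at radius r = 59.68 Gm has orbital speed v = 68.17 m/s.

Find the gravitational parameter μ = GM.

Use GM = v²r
r = 59.68 Gm = 5.968 × 10^10 m
v = 68.17 m/s
v² = 4647.15 m²/s²
GM = v²r = 4647.15 × 5.968 × 10^10 = 2.77342 × 10^14 m³/s²
GM ≈ 2.773 × 10^14 m³/s²

Final answer: GM = 2.773 × 10^14 m³/s²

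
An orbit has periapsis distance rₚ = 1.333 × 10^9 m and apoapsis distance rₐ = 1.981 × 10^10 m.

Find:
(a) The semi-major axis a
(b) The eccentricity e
rₚ = 1.333 × 10^9 m
rₐ = 1.981 × 10^10 m
(a) a = (rₚ + rₐ)/2 = 1.05715 × 10^10 m ≈ 1.057 × 10^10 m
(b) e = (rₐ − rₚ)/(rₐ + rₚ) = (1.8477 × 10^10) / (2.1143 × 10^10) = 0.873906

Final answer:
(a) a = 1.057 × 10^10 m
(b) e = 0.8739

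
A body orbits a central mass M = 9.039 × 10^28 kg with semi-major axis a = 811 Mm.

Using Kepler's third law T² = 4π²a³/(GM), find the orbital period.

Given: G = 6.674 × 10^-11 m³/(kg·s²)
M = 9.039 × 10^28 kg
GM = G × M = 6.674 × 10^-11 × 9.039 × 10^28 = 6.03263 × 10^18 m³/s²
a = 811 Mm = 8.11 × 10^8 m
a³ = 5.33412 × 10^26 m³
T = 2π √(a³/GM) = 2π √((5.33412 × 10^26) / (6.03263 × 10^18)) = 2π × 9403.25 s
T = 59082.4 s ≈ 16.41 hours

Final answer: 16.41 hours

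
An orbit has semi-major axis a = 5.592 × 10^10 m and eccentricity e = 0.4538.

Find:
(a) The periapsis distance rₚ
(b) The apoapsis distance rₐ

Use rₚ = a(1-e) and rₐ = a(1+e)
a = 5.592 × 10^10 m
e = 0.4538:  1 − e = 0.5462,  1 + e = 1.4538
(a) rₚ = a(1 − e) = 5.592 × 10^10 m × 0.5462 = 3.05435 × 10^10 m ≈ 3.054 × 10^10 m
(b) rₐ = a(1 + e) = 5.592 × 10^10 m × 1.4538 = 8.12965 × 10^10 m ≈ 8.13 × 10^10 m

Final answer:
(a) rₚ = 3.054 × 10^10 m
(b) rₐ = 8.13 × 10^10 m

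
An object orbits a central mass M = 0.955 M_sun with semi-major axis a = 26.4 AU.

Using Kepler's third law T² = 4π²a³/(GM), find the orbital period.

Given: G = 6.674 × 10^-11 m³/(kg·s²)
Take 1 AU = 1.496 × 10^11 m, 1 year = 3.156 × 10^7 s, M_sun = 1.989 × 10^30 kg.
M = 0.955 M_sun = 1.89949 × 10^30 kg
GM = G × M = 6.674 × 10^-11 × 1.89949 × 10^30 = 1.26772 × 10^20 m³/s²
a = 26.4 AU = 3.94944 × 10^12 m
a³ = 6.16037 × 10^37 m³
T = 2π √(a³/GM) = 2π √((6.16037 × 10^37) / (1.26772 × 10^20)) = 2π × 6.97094 × 10^8 s
T = 4.37997 × 10^9 s ≈ 138.8 years

Final answer: 138.8 years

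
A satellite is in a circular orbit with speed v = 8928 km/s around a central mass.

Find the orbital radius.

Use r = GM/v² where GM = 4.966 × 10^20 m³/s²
v = 8928 km/s = 8.928 × 10^6 m/s
GM = 4.966 × 10^20 m³/s²
v² = 7.97092 × 10^13 m²/s²
r = GM/v² = (4.966 × 10^20) / (7.97092 × 10^13) = 6.23015 × 10^6 m ≈ 6.23 Mm

Final answer: 6.23 Mm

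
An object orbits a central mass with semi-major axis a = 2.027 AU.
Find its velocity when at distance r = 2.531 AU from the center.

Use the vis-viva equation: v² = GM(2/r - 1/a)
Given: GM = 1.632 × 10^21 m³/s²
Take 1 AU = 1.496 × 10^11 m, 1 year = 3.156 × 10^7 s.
a = 2.027 AU = 3.03239 × 10^11 m
r = 2.531 AU = 3.78638 × 10^11 m
GM = 1.632 × 10^21 m³/s²
2/r − 1/a = 5.2821 × 10^-12 − 3.29773 × 10^-12 = 1.98437 × 10^-12 m⁻¹
v² = GM (2/r − 1/a) = 3.23849 × 10^9 m²/s²
v = 56907.7 m/s ≈ 12.01 AU/year

Final answer: 12.01 AU/year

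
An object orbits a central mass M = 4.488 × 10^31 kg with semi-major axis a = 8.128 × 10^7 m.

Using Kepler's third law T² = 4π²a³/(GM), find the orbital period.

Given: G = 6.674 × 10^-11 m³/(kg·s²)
M = 4.488 × 10^31 kg
GM = G × M = 6.674 × 10^-11 × 4.488 × 10^31 = 2.99529 × 10^21 m³/s²
a = 8.128 × 10^7 m
a³ = 5.36971 × 10^23 m³
T = 2π √(a³/GM) = 2π √((5.36971 × 10^23) / (2.99529 × 10^21)) = 2π × 13.3892 s
T = 84.1271 s ≈ 1.402 minutes

Final answer: 1.402 minutes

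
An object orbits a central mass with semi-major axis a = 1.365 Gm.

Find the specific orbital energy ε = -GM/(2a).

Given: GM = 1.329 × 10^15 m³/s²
a = 1.365 Gm = 1.365 × 10^9 m
GM = 1.329 × 10^15 m³/s²
2a = 2.73 × 10^9 m
ε = −GM/(2a) = -486813 J/kg ≈ -486.8 kJ/kg

Final answer: -486.8 kJ/kg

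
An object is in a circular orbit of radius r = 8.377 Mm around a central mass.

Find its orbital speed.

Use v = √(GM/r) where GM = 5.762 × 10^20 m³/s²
r = 8.377 Mm = 8.377 × 10^6 m
GM = 5.762 × 10^20 m³/s²
GM/r = (5.762 × 10^20) / (8.377 × 10^6) = 6.87836 × 10^13 m²/s²
v = √(GM/r) = 8.29359 × 10^6 m/s ≈ 8294 km/s

Final answer: 8294 km/s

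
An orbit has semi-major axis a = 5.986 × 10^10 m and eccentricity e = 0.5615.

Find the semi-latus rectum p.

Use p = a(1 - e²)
a = 5.986 × 10^10 m
e = 0.5615,  e² = 0.315282,  1 − e² = 0.684718
p = a(1 − e²) = 5.986 × 10^10 m × 0.684718 = 4.09872 × 10^10 m ≈ 4.099 × 10^10 m

Final answer: p = 4.099 × 10^10 m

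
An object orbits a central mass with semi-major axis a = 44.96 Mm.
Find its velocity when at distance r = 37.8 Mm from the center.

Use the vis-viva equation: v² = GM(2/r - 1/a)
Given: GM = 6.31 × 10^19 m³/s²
a = 44.96 Mm = 4.496 × 10^7 m
r = 37.8 Mm = 3.78 × 10^7 m
GM = 6.31 × 10^19 m³/s²
2/r − 1/a = 5.29101 × 10^-8 − 2.2242 × 10^-8 = 3.06681 × 10^-8 m⁻¹
v² = GM (2/r − 1/a) = 1.93515 × 10^12 m²/s²
v = 1.3911 × 10^6 m/s ≈ 1391 km/s

Final answer: 1391 km/s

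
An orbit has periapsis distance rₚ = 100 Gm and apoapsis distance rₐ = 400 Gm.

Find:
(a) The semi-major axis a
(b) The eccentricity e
rₚ = 100 Gm = 1 × 10^11 m
rₐ = 400 Gm = 4 × 10^11 m
(a) a = (rₚ + rₐ)/2 = 2.5 × 10^11 m ≈ 250 Gm
(b) e = (rₐ − rₚ)/(rₐ + rₚ) = (3 × 10^11) / (5 × 10^11) = 0.6

Final answer:
(a) a = 250 Gm
(b) e = 0.6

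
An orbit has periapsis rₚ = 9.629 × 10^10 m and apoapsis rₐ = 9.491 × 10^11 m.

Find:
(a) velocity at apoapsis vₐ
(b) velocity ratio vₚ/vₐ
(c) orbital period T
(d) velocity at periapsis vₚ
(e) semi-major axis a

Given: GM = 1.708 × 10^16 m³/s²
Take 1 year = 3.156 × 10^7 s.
rₚ = 9.629 × 10^10 m
rₐ = 9.491 × 10^11 m
GM = 1.708 × 10^16 m³/s²
a = (rₚ + rₐ)/2 = 5.22695 × 10^11 m
e = (rₐ − rₚ)/(rₐ + rₚ) = (8.5281 × 10^11) / (1.04539 × 10^12) = 0.815782
(a) vₐ² = GM (2/rₐ − 1/a) = 1.708 × 10^16 × (2.10726 × 10^-12 − 1.91316 × 10^-12) = 3315.19 m²/s²;  vₐ = 57.5777 m/s ≈ 57.58 m/s
(b) vₚ/vₐ = rₐ/rₚ (angular momentum) = (9.491 × 10^11) / (9.629 × 10^10) = 9.85668 ≈ 9.857
(c) a³ = 1.42806 × 10^35 m³;  T = 2π √(a³/GM) = 2π × 2.89154 × 10^9 s = 1.81681 × 10^10 s ≈ 575.7 years
(d) vₚ² = GM (2/rₚ − 1/a) = 1.708 × 10^16 × (2.07706 × 10^-11 − 1.91316 × 10^-12) = 322085 m²/s²;  vₚ = 567.525 m/s ≈ 567.5 m/s
(e) a = 5.22695 × 10^11 m ≈ 5.227 × 10^11 m

Final answer:
(a) velocity at apoapsis vₐ = 57.58 m/s
(b) velocity ratio vₚ/vₐ = 9.857
(c) orbital period T = 575.7 years
(d) velocity at periapsis vₚ = 567.5 m/s
(e) semi-major axis a = 5.227 × 10^11 m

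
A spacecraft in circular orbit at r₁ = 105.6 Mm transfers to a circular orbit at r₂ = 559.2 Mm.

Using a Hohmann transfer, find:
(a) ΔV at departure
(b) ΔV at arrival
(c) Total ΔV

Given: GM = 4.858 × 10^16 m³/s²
r₁ = 105.6 Mm = 1.056 × 10^8 m
r₂ = 559.2 Mm = 5.592 × 10^8 m
GM = 4.858 × 10^16 m³/s²
Transfer ellipse: a_t = (r₁ + r₂)/2 = 3.324 × 10^8 m
Circular speed at r₁: v₁ = √(GM/r₁) = 21448.5 m/s
Transfer speed at r₁ (periapsis): v₁ₜ = √(GM(2/r₁ − 1/a_t)) = 27819.5 m/s
(a) ΔV₁ = v₁ₜ − v₁ = 6371.04 m/s ≈ 6.371 km/s
Circular speed at r₂: v₂ = √(GM/r₂) = 9320.63 m/s
Transfer speed at r₂ (apoapsis): v₂ₜ = √(GM(2/r₂ − 1/a_t)) = 5253.47 m/s
(b) ΔV₂ = v₂ − v₂ₜ = 4067.15 m/s ≈ 4.067 km/s
(c) ΔV_total = ΔV₁ + ΔV₂ = 10438.2 m/s ≈ 10.44 km/s

Final answer:
(a) ΔV₁ = 6.371 km/s
(b) ΔV₂ = 4.067 km/s
(c) ΔV_total = 10.44 km/s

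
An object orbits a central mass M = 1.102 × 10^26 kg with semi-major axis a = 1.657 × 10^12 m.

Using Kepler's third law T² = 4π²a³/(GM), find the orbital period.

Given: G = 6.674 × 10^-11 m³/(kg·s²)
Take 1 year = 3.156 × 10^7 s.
M = 1.102 × 10^26 kg
GM = G × M = 6.674 × 10^-11 × 1.102 × 10^26 = 7.35475 × 10^15 m³/s²
a = 1.657 × 10^12 m
a³ = 4.54954 × 10^36 m³
T = 2π √(a³/GM) = 2π √((4.54954 × 10^36) / (7.35475 × 10^15)) = 2π × 2.48714 × 10^10 s
T = 1.56271 × 10^11 s ≈ 4952 years

Final answer: 4952 years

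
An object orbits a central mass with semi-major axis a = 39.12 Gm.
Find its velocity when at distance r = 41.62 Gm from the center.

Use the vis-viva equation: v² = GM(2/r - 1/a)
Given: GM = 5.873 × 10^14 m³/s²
a = 39.12 Gm = 3.912 × 10^10 m
r = 41.62 Gm = 4.162 × 10^10 m
GM = 5.873 × 10^14 m³/s²
2/r − 1/a = 4.80538 × 10^-11 − 2.55624 × 10^-11 = 2.24914 × 10^-11 m⁻¹
v² = GM (2/r − 1/a) = 13209.2 m²/s²
v = 114.931 m/s ≈ 114.9 m/s

Final answer: 114.9 m/s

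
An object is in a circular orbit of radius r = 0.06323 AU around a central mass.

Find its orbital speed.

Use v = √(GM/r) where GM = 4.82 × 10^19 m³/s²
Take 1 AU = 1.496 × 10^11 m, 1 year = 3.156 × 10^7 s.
r = 0.06323 AU = 9.45921 × 10^9 m
GM = 4.82 × 10^19 m³/s²
GM/r = (4.82 × 10^19) / (9.45921 × 10^9) = 5.09556 × 10^9 m²/s²
v = √(GM/r) = 71383.2 m/s ≈ 15.06 AU/year

Final answer: 15.06 AU/year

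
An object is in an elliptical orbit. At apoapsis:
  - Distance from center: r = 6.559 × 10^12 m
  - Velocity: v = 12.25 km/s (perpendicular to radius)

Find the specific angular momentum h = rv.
r = 6.559 × 10^12 m
v = 12.25 km/s = 12250 m/s
h = rv = 6.559 × 10^12 × 12250 = 8.03478 × 10^16 m²/s ≈ 8.035 × 10^16 m²/s

Final answer: h = 8.035 × 10^16 m²/s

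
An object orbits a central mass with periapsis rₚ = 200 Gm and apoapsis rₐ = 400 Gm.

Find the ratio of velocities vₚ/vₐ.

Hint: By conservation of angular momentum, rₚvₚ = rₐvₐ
rₚ = 200 Gm = 2 × 10^11 m
rₐ = 400 Gm = 4 × 10^11 m
rₚvₚ = rₐvₐ  ⇒  vₚ/vₐ = rₐ/rₚ
vₚ/vₐ = (4 × 10^11) / (2 × 10^11) = 2

Final answer: vₚ/vₐ = 2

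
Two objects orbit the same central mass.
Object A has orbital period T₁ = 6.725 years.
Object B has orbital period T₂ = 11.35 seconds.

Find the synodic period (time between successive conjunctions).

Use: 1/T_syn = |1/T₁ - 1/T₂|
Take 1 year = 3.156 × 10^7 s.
T₁ = 6.725 years = 2.12241 × 10^8 s
T₂ = 11.35 seconds
1/T₁ = 4.71162 × 10^-9 s⁻¹
1/T₂ = 0.0881057 s⁻¹
|1/T₁ − 1/T₂| = 0.0881057 s⁻¹
T_syn = 1 / |1/T₁ − 1/T₂| = 11.35 s ≈ 11.35 seconds

Final answer: T_syn = 11.35 seconds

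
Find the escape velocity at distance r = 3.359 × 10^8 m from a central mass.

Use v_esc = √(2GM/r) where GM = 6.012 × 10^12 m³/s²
r = 3.359 × 10^8 m
GM = 6.012 × 10^12 m³/s²
2GM/r = 2 × (6.012 × 10^12) / (3.359 × 10^8) = 35796.4 m²/s²
v_esc = √(2GM/r) = 189.199 m/s ≈ 189.2 m/s

Final answer: 189.2 m/s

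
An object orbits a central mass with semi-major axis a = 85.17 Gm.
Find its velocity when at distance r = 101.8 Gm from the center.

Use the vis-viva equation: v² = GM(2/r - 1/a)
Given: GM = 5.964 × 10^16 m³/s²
a = 85.17 Gm = 8.517 × 10^10 m
r = 101.8 Gm = 1.018 × 10^11 m
GM = 5.964 × 10^16 m³/s²
2/r − 1/a = 1.96464 × 10^-11 − 1.17412 × 10^-11 = 7.90514 × 10^-12 m⁻¹
v² = GM (2/r − 1/a) = 471463 m²/s²
v = 686.631 m/s ≈ 686.6 m/s

Final answer: 686.6 m/s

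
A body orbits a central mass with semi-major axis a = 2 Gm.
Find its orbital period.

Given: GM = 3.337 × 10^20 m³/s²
a = 2 Gm = 2 × 10^9 m
GM = 3.337 × 10^20 m³/s²
a³ = 8 × 10^27 m³
T = 2π √(a³/GM) = 2π √((8 × 10^27) / (3.337 × 10^20)) = 2π × 4896.29 s
T = 30764.3 s ≈ 8.546 hours

Final answer: 8.546 hours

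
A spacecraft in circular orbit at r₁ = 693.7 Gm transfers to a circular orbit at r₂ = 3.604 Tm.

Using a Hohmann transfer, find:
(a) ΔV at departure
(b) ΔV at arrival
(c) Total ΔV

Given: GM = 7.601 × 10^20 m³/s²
r₁ = 693.7 Gm = 6.937 × 10^11 m
r₂ = 3.604 Tm = 3.604 × 10^12 m
GM = 7.601 × 10^20 m³/s²
Transfer ellipse: a_t = (r₁ + r₂)/2 = 2.14885 × 10^12 m
Circular speed at r₁: v₁ = √(GM/r₁) = 33101.6 m/s
Transfer speed at r₁ (periapsis): v₁ₜ = √(GM(2/r₁ − 1/a_t)) = 42868.6 m/s
(a) ΔV₁ = v₁ₜ − v₁ = 9766.92 m/s ≈ 9.767 km/s
Circular speed at r₂: v₂ = √(GM/r₂) = 14522.6 m/s
Transfer speed at r₂ (apoapsis): v₂ₜ = √(GM(2/r₂ − 1/a_t)) = 8251.36 m/s
(b) ΔV₂ = v₂ − v₂ₜ = 6271.19 m/s ≈ 6.271 km/s
(c) ΔV_total = ΔV₁ + ΔV₂ = 16038.1 m/s ≈ 16.04 km/s

Final answer:
(a) ΔV₁ = 9.767 km/s
(b) ΔV₂ = 6.271 km/s
(c) ΔV_total = 16.04 km/s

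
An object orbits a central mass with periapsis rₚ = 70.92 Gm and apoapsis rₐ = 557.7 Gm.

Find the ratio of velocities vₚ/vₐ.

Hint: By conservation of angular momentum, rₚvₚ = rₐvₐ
rₚ = 70.92 Gm = 7.092 × 10^10 m
rₐ = 557.7 Gm = 5.577 × 10^11 m
rₚvₚ = rₐvₐ  ⇒  vₚ/vₐ = rₐ/rₚ
vₚ/vₐ = (5.577 × 10^11) / (7.092 × 10^10) = 7.86379

Final answer: vₚ/vₐ = 7.864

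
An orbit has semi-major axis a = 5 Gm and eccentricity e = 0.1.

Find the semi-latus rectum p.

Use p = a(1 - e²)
a = 5 Gm = 5 × 10^9 m
e = 0.1,  e² = 0.01,  1 − e² = 0.99
p = a(1 − e²) = 5 × 10^9 m × 0.99 = 4.95 × 10^9 m ≈ 4.95 Gm

Final answer: p = 4.95 Gm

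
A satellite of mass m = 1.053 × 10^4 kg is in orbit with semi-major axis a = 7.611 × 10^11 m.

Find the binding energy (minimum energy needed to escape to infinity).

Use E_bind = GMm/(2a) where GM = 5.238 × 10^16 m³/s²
a = 7.611 × 10^11 m
GM = 5.238 × 10^16 m³/s²
m = 1.053 × 10^4 kg
GMm = 5.238 × 10^16 × 10530 = 5.51561 × 10^20 m³·kg/s²
2a = 1.5222 × 10^12 m
E_bind = GMm/(2a) = 3.62345 × 10^8 J ≈ 362.3 MJ

Final answer: 362.3 MJ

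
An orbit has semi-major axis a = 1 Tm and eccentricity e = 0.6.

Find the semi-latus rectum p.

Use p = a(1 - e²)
a = 1 Tm = 1 × 10^12 m
e = 0.6,  e² = 0.36,  1 − e² = 0.64
p = a(1 − e²) = 1 × 10^12 m × 0.64 = 6.4 × 10^11 m ≈ 640 Gm

Final answer: p = 640 Gm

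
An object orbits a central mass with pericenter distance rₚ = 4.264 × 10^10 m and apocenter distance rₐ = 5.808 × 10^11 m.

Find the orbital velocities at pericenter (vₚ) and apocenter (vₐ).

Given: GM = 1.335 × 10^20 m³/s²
rₚ = 4.264 × 10^10 m
rₐ = 5.808 × 10^11 m
GM = 1.335 × 10^20 m³/s²
a = (rₚ + rₐ)/2 = 3.1172 × 10^11 m
Vis-viva: v² = GM (2/r − 1/a)
vₚ² = 1.335 × 10^20 × (4.69043 × 10^-11 − 3.20801 × 10^-12) = 5.83346 × 10^9 m²/s²
vₚ = 76377.1 m/s ≈ 76.38 km/s
vₐ² = 1.335 × 10^20 × (3.44353 × 10^-12 − 3.20801 × 10^-12) = 3.14418 × 10^7 m²/s²
vₐ = 5607.3 m/s ≈ 5.607 km/s

Final answer: vₚ = 76.38 km/s, vₐ = 5.607 km/s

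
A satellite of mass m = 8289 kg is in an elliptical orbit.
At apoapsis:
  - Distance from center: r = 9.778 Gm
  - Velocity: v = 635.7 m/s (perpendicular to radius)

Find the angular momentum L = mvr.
r = 9.778 Gm = 9.778 × 10^9 m
v = 635.7 m/s
vr = 635.7 × 9.778 × 10^9 = 6.21587 × 10^12 m²/s
L = m × vr = 8289 × 6.21587 × 10^12 = 5.15234 × 10^16 kg·m²/s ≈ 5.152 × 10^16 kg·m²/s

Final answer: L = 5.152 × 10^16 kg·m²/s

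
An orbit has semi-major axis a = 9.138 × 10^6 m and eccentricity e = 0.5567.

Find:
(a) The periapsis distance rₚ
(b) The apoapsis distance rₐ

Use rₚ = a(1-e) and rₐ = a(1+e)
a = 9.138 × 10^6 m
e = 0.5567:  1 − e = 0.4433,  1 + e = 1.5567
(a) rₚ = a(1 − e) = 9.138 × 10^6 m × 0.4433 = 4.05088 × 10^6 m ≈ 4.051 × 10^6 m
(b) rₐ = a(1 + e) = 9.138 × 10^6 m × 1.5567 = 1.42251 × 10^7 m ≈ 1.423 × 10^7 m

Final answer:
(a) rₚ = 4.051 × 10^6 m
(b) rₐ = 1.423 × 10^7 m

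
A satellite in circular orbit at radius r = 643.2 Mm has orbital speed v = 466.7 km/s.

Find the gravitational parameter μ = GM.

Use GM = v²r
r = 643.2 Mm = 6.432 × 10^8 m
v = 466.7 km/s = 466700 m/s
v² = 2.17809 × 10^11 m²/s²
GM = v²r = 2.17809 × 10^11 × 6.432 × 10^8 = 1.40095 × 10^20 m³/s²
GM ≈ 1.401 × 10^20 m³/s²

Final answer: GM = 1.401 × 10^20 m³/s²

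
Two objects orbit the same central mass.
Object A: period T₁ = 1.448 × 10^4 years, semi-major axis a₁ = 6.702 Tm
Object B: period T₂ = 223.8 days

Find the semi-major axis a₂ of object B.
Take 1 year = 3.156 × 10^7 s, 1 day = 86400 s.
T₁ = 1.448 × 10^4 years = 4.56989 × 10^11 s
T₂ = 223.8 days = 1.93363 × 10^7 s
a₁ = 6.702 Tm = 6.702 × 10^12 m
Kepler's third law: (T₂/T₁)² = (a₂/a₁)³  ⇒  a₂ = a₁ (T₂/T₁)^(2/3)
T₂/T₁ = 4.23125 × 10^-5
(T₂/T₁)^(2/3) = 0.00121426
a₂ = 6.702 × 10^12 m × 0.00121426 = 8.13798 × 10^9 m ≈ 8.138 Gm

Final answer: a₂ = 8.138 Gm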